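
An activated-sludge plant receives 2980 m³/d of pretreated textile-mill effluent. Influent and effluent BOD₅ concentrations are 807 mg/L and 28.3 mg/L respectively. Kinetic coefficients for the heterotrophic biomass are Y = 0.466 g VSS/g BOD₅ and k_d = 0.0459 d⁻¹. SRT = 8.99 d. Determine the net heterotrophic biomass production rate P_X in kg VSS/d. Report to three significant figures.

P_X ≈ 765 kg VSS/d

Observed yield with endogenous decay: Y_obs = Y / (1 + k_d·θ_c) = 0.466 / (1 + 0.0459 × 8.99) = 0.466 / 1.413 = 0.3299 g VSS/g BOD₅.
Mass of BOD₅ removed per day: Q(S₀ − S) = 2980 × 778.7 g/m³ = 2321 kg/d.
So the net sludge growth is P_X = 0.3299 × 2321 = 765.5 kg VSS/d.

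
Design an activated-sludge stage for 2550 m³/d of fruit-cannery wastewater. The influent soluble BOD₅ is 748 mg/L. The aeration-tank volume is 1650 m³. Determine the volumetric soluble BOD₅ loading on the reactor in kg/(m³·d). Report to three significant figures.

Volumetric loading L_v = Q·S₀ / V = 2550 × 748 g/m³ / 1650 m³ = 1156 g/(m³·d) = 1.156 kg soluble BOD₅/(m³·d).

L_v ≈ 1.16 kg soluble BOD₅/(m³·d)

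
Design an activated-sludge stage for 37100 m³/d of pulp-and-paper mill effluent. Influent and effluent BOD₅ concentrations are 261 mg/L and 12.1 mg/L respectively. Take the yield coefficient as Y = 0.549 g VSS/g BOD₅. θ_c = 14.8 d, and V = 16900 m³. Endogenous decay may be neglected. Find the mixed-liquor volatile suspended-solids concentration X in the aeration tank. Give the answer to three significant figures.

X ≈ 4440 mg/L

Without decay, X = Y Q (S₀−S) θ_c / V = 0.549 × 37100 × (261 − 12.1) × 14.8 / 16900 = 4440 mg/L.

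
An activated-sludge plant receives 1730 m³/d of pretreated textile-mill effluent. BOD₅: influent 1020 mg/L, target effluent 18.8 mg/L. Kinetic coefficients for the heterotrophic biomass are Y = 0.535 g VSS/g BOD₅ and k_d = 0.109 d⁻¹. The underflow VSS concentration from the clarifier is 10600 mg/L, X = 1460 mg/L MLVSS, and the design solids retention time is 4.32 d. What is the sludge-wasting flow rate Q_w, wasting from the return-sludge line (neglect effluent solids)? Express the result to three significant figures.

From the SRT design equation V = Y Q (S₀−S) θ_c / [X (1 + k_d θ_c)] = 0.535 × 1730 × (1020 − 18.8) × 4.32 / [1460 × (1 + 0.109 × 4.32)] = 4×10^6 / 2147 = 1864 m³.
Wasting from the return line (neglecting effluent solids): Q_w = V·X / (θ_c·X_r) = 1864 × 1460 / (4.32 × 10600) = 59.43 m³/d.

Q_w ≈ 59.4 m³/d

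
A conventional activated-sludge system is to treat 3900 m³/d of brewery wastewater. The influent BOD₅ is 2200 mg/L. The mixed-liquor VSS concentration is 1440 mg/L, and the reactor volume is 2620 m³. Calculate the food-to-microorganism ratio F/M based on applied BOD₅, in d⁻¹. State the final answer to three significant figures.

F/M = Q·S₀ / (V·X) = 3900 × 2200 / (2620 × 1440) = 2.274 g BOD₅·(g VSS·d)⁻¹.

F/M ≈ 2.27 d⁻¹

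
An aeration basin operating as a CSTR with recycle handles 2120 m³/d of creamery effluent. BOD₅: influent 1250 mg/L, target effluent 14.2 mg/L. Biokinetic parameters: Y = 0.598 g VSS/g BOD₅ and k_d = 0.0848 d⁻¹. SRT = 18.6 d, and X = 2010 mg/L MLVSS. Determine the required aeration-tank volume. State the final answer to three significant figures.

Steady-state biomass mass balance: V·X·(1 + k_d·θ_c) = Y·Q·(S₀ − S)·θ_c, so V = 0.598 × 2120 × (1250 − 14.2) × 18.6 / [2010 × (1 + 0.0848 × 18.6)] = 2.91×10^7 / 5180 = 5625 m³.

V ≈ 5630 m³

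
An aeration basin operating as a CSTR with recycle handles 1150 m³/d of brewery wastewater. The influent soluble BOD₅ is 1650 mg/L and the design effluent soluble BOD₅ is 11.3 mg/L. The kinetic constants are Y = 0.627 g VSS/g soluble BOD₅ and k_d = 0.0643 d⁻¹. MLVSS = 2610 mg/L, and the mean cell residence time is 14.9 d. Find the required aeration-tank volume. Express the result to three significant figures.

V ≈ 3440 m³

Rearranging the biomass balance for a CMAS with decay, V = Y·Q·ΔS·θ_c / [X·(1+k_d θ_c)] = 0.627 × 1150 × (1650 − 11.3) × 14.9 / [2610 × (1 + 0.0643 × 14.9)] = 1.76×10^7 / 5111 = 3445 m³.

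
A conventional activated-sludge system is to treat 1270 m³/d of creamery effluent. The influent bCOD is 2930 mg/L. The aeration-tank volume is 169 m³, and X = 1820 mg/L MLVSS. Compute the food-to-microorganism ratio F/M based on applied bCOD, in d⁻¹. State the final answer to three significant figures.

Food-to-microorganism ratio F/M = Q S₀ / (V X) = 1270 × 2930 / (169.0 × 1820) = 12.10 d⁻¹.

F/M ≈ 12.1 d⁻¹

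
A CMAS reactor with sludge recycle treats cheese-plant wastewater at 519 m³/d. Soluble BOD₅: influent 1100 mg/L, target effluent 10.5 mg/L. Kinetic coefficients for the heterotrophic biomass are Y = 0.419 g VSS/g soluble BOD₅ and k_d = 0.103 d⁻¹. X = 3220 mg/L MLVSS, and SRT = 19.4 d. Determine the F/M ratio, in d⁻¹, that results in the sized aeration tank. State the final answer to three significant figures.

F/M ≈ 0.372 d⁻¹

Steady-state biomass mass balance: V·X·(1 + k_d·θ_c) = Y·Q·(S₀ − S)·θ_c, so V = 0.419 × 519 × (1100 − 10.5) × 19.4 / [3220 × (1 + 0.103 × 19.4)] = 4.6×10^6 / 9654 = 476.1 m³.
Food-to-microorganism ratio F/M = Q S₀ / (V X) = 519 × 1100 / (476.1 × 3220) = 0.3724 d⁻¹.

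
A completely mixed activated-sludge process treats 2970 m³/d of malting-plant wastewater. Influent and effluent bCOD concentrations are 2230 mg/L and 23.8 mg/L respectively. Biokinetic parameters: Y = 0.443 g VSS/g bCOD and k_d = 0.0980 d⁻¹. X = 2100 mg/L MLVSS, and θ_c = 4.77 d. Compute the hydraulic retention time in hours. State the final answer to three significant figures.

τ ≈ 36.3 h

From the SRT design equation V = Y Q (S₀−S) θ_c / [X (1 + k_d θ_c)] = 0.443 × 2970 × (2230 − 23.8) × 4.77 / [2100 × (1 + 0.0980 × 4.77)] = 1.38×10^7 / 3082 = 4493 m³.
Hydraulic retention time τ = V/Q = 4493 / 2970 = 1.513 d = 36.31 h.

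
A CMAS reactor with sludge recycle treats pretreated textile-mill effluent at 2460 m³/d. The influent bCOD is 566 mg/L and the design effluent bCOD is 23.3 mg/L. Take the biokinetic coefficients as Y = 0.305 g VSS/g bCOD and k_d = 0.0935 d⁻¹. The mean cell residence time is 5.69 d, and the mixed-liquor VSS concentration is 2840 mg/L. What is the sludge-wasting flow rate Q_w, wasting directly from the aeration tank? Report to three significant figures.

Q_w ≈ 93.6 m³/d

Rearranging the biomass balance for a CMAS with decay, V = Y·Q·ΔS·θ_c / [X·(1+k_d θ_c)] = 0.305 × 2460 × (566 − 23.3) × 5.69 / [2840 × (1 + 0.0935 × 5.69)] = 2.32×10^6 / 4351 = 532.5 m³.
With mixed-liquor wasting, θ_c = V/Q_w, so Q_w = V/θ_c = 532.5/5.69 = 93.59 m³/d.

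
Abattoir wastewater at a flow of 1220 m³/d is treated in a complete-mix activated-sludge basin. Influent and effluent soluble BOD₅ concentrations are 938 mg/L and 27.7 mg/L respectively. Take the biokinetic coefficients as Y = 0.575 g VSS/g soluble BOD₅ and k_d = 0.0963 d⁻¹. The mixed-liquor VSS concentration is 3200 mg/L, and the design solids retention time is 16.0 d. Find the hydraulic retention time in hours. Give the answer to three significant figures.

From the SRT design equation V = Y Q (S₀−S) θ_c / [X (1 + k_d θ_c)] = 0.575 × 1220 × (938 − 27.7) × 16.0 / [3200 × (1 + 0.0963 × 16.0)] = 1.02×10^7 / 8131 = 1257 m³.
HRT = V/Q = 1257 m³ / 1220 m³·d⁻¹ = 1.030 d × 24 = 24.72 h.

τ ≈ 24.7 h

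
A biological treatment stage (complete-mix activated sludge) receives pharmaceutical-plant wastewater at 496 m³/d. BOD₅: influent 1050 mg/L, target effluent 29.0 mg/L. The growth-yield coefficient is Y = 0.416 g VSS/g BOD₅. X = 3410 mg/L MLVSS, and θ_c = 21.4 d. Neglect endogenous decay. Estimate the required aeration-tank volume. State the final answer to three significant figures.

Biomass mass balance (decay neglected): V·X = Y·Q·(S₀ − S)·θ_c, so V = 0.416 × 496 × (1050 − 29.0) × 21.4 / 3410 = 1322 m³.

V ≈ 1320 m³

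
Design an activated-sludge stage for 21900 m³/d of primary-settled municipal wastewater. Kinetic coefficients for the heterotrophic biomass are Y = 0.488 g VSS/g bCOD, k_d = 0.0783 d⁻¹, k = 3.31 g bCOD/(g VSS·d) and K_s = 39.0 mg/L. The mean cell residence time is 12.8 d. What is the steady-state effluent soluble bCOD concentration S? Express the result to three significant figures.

For a completely mixed reactor with recycle the Lawrence–McCarty relation gives S = K_s·(1 + k_d·θ_c) / [θ_c·(Y·k − k_d) − 1] = 39.0 × (1 + 0.0783 × 12.8) / [12.8 × (0.488 × 3.31 − 0.0783) − 1] = 78.09 / 18.67 = 4.182 mg/L.

S ≈ 4.18 mg/L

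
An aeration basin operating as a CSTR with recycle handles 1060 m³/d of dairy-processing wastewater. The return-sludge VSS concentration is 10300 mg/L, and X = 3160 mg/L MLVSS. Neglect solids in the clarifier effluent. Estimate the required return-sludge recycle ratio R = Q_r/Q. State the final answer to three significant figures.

R ≈ 0.443

R = Q_r/Q = X/(X_r − X) = 3160 / (10300 − 3160) = 0.4426.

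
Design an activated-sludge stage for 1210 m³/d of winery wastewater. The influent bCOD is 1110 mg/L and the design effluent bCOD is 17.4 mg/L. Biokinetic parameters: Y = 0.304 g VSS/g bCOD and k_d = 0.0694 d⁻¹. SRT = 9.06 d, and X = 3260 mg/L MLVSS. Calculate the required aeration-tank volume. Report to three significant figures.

From the SRT design equation V = Y Q (S₀−S) θ_c / [X (1 + k_d θ_c)] = 0.304 × 1210 × (1110 − 17.4) × 9.06 / [3260 × (1 + 0.0694 × 9.06)] = 3.64×10^6 / 5310 = 685.8 m³.

V ≈ 686 m³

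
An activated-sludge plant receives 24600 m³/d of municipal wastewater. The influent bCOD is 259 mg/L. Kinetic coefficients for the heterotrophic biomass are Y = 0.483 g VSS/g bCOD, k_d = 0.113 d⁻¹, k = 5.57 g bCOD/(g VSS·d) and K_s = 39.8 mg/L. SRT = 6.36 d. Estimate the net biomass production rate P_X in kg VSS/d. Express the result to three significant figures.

P_X ≈ 1760 kg VSS/d

From the Monod/SRT balance for a CMAS, S = K_s·(1+k_d θ_c)/[θ_c·(Y k − k_d) − 1] = 39.8 × (1 + 0.113 × 6.36) / [6.36 × (0.483 × 5.57 − 0.113) − 1] = 68.40 / 15.39 = 4.444 mg/L.
Observed yield with endogenous decay: Y_obs = Y / (1 + k_d·θ_c) = 0.483 / (1 + 0.113 × 6.36) = 0.483 / 1.719 = 0.2810 g VSS/g bCOD.
Q·(S₀ − S) = 24600 × (259 − 4.44) × 10⁻³ = 6262 kg/d removed.
Net biomass production P_X = Y_obs × Q·(S₀ − S) = 0.2810 × 6262 = 1760 kg VSS/d.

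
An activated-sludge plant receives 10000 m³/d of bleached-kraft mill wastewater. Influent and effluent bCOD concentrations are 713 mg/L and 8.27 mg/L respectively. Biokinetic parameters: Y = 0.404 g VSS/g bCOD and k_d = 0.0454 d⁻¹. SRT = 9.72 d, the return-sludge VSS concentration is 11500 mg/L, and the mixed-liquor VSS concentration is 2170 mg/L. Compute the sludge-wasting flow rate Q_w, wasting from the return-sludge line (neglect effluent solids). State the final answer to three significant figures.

Steady-state biomass mass balance: V·X·(1 + k_d·θ_c) = Y·Q·(S₀ − S)·θ_c, so V = 0.404 × 10000 × (713 − 8.27) × 9.72 / [2170 × (1 + 0.0454 × 9.72)] = 2.77×10^7 / 3128 = 8848 m³.
Wasting from the return line (neglecting effluent solids): Q_w = V·X / (θ_c·X_r) = 8848 × 2170 / (9.72 × 11500) = 171.8 m³/d.

Q_w ≈ 172 m³/d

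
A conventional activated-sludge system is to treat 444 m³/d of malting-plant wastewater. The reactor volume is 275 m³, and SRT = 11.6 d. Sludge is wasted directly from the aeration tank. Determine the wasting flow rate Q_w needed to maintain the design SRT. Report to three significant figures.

For wasting at MLVSS concentration, Q_w = V/θ_c = 275.0/11.6 = 23.71 m³/d.

Q_w ≈ 23.7 m³/d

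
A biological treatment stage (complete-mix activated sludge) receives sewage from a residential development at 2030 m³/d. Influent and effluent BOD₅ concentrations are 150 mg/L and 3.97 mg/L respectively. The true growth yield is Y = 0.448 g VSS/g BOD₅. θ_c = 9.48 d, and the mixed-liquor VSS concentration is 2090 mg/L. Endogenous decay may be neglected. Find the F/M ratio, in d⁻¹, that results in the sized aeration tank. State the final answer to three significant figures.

With k_d = 0 the design equation reduces to V = Y Q (S₀−S) θ_c / X = 0.448 × 2030 × (150 − 3.97) × 9.48 / 2090 = 602.4 m³.
F/M = Q·S₀ / (V·X) = 2030 × 150 / (602.4 × 2090) = 0.2419 g BOD₅·(g VSS·d)⁻¹.

F/M ≈ 0.242 d⁻¹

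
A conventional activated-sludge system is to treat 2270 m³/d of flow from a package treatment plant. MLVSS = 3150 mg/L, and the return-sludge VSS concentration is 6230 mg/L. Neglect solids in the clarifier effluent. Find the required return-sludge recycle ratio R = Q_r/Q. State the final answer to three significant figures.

Mass balance around the secondary clarifier (neglecting effluent solids): R = X / (X_r − X) = 3150 / (6230 − 3150) = 1.023.

R ≈ 1.02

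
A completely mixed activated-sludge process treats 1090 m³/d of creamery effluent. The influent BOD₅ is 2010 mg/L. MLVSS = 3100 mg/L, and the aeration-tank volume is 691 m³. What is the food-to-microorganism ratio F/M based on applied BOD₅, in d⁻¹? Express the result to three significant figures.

F/M = Q·S₀ / (V·X) = 1090 × 2010 / (691.0 × 3100) = 1.023 g BOD₅·(g VSS·d)⁻¹.

F/M ≈ 1.02 d⁻¹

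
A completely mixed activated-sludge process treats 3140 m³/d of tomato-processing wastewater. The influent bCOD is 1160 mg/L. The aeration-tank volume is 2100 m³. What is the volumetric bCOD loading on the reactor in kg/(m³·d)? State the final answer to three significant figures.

Applied bCOD load per unit volume = Q·S₀/V = (3140 × 1160/1000)/2100 = 1.734 kg bCOD·m⁻³·d⁻¹.

L_v ≈ 1.73 kg bCOD/(m³·d)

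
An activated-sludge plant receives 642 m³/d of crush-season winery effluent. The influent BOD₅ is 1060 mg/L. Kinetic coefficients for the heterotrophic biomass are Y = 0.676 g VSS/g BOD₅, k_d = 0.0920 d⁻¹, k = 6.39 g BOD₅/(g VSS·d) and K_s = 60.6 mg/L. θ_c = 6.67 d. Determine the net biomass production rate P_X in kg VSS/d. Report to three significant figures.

For a completely mixed reactor with recycle the Lawrence–McCarty relation gives S = K_s·(1 + k_d·θ_c) / [θ_c·(Y·k − k_d) − 1] = 60.6 × (1 + 0.0920 × 6.67) / [6.67 × (0.676 × 6.39 − 0.0920) − 1] = 97.79 / 27.20 = 3.595 mg/L.
Y_obs = Y / (1 + k_d θ_c) = 0.676 / (1 + 0.0920 × 6.67) = 0.676 / 1.614 = 0.4189.
ΔS = 1060 − 3.60 = 1056 mg/L, so the substrate removal rate is 642 × 1056/1000 = 678.2 kg BOD₅/d.
Net biomass production P_X = Y_obs × Q·(S₀ − S) = 0.4189 × 678.2 = 284.1 kg VSS/d.

P_X ≈ 284 kg VSS/d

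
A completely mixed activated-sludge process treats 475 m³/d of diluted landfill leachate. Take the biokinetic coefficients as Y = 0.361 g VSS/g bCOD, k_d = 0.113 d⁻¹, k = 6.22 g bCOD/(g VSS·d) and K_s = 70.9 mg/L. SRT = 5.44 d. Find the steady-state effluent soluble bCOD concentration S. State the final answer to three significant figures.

For a completely mixed reactor with recycle the Lawrence–McCarty relation gives S = K_s·(1 + k_d·θ_c) / [θ_c·(Y·k − k_d) − 1] = 70.9 × (1 + 0.113 × 5.44) / [5.44 × (0.361 × 6.22 − 0.113) − 1] = 114.5 / 10.60 = 10.80 mg/L.

S ≈ 10.8 mg/L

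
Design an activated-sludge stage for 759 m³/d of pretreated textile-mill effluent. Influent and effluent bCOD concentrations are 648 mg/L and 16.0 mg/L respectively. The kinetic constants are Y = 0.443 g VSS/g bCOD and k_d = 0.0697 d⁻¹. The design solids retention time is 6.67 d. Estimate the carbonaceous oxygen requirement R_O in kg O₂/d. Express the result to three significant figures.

Y_obs = Y / (1 + k_d θ_c) = 0.443 / (1 + 0.0697 × 6.67) = 0.443 / 1.465 = 0.3024.
Substrate removed = Q·(S₀ − S) = 759 m³/d × (648 − 16.0) g/m³ = 4.8×10^5 g/d = 479.7 kg/d.
P_X = Y_obs·Q·(S₀ − S) = 0.3024 × 479.7 = 145.1 kg VSS/d.
Carbonaceous O₂ demand = substrate oxidised − cell-mass equivalent = 479.7 − 1.42 × 145.1 = 273.7 kg O₂/d.

R_O ≈ 274 kg O₂/d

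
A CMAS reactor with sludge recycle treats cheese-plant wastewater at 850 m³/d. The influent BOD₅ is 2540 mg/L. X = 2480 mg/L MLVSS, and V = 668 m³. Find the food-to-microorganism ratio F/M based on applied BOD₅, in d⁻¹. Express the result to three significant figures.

F/M ≈ 1.30 d⁻¹

F/M = Q·S₀ / (V·X) = 850 × 2540 / (668.0 × 2480) = 1.303 g BOD₅·(g VSS·d)⁻¹.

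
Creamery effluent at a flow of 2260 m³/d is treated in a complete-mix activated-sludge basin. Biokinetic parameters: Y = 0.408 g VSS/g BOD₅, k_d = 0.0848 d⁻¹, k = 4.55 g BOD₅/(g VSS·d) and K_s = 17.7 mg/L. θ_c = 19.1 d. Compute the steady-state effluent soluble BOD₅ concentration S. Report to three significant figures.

Effluent substrate depends only on kinetics and SRT: S = K_s(1 + k_d θ_c) / [θ_c(Yk − k_d) − 1] = 17.7 × (1 + 0.0848 × 19.1) / [19.1 × (0.408 × 4.55 − 0.0848) − 1] = 46.37 / 32.84 = 1.412 mg/L.

S ≈ 1.41 mg/L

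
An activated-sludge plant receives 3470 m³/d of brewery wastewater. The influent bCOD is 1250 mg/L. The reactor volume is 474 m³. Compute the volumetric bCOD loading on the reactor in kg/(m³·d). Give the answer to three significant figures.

L_v ≈ 9.15 kg bCOD/(m³·d)

Volumetric loading L_v = Q·S₀ / V = 3470 × 1250 g/m³ / 474.0 m³ = 9151 g/(m³·d) = 9.151 kg bCOD/(m³·d).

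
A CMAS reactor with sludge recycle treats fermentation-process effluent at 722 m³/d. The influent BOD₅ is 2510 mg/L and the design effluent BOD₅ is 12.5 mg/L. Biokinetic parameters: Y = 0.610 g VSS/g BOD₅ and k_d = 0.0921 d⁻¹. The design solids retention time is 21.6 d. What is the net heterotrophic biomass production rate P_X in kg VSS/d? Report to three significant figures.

Correct the yield for decay: Y_obs = Y/(1 + k_d θ_c) = 0.610 / (1 + 0.0921 × 21.6) = 0.610 / 2.989 = 0.2041.
Mass of BOD₅ removed per day: Q(S₀ − S) = 722 × 2498 g/m³ = 1803 kg/d.
So the net sludge growth is P_X = 0.2041 × 1803 = 368.0 kg VSS/d.

P_X ≈ 368 kg VSS/d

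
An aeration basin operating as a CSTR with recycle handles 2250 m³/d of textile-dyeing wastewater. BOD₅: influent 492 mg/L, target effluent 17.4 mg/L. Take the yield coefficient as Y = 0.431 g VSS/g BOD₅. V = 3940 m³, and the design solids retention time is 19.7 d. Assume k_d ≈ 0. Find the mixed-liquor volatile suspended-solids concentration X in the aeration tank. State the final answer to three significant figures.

From V·X = Y·Q·(S₀ − S)·θ_c (decay neglected): X = 0.431 × 2250 × (492 − 17.4) × 19.7 / 3940 = 2301 mg/L.

X ≈ 2300 mg/L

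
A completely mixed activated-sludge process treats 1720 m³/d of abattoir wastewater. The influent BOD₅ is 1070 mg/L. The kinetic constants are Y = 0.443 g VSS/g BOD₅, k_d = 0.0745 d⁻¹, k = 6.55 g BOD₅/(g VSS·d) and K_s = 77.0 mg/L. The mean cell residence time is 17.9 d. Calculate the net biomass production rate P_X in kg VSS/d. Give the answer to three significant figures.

P_X ≈ 348 kg VSS/d

From the Monod/SRT balance for a CMAS, S = K_s·(1+k_d θ_c)/[θ_c·(Y k − k_d) − 1] = 77.0 × (1 + 0.0745 × 17.9) / [17.9 × (0.443 × 6.55 − 0.0745) − 1] = 179.7 / 49.61 = 3.622 mg/L.
Y_obs = Y / (1 + k_d θ_c) = 0.443 / (1 + 0.0745 × 17.9) = 0.443 / 2.334 = 0.1898.
Substrate removed = Q·(S₀ − S) = 1720 m³/d × (1070 − 3.62) g/m³ = 1.83×10^6 g/d = 1834 kg/d.
Biomass produced: P_X = Y_obs·Q·ΔS = 0.1898 × 1834 ≈ 348.2 kg VSS/d.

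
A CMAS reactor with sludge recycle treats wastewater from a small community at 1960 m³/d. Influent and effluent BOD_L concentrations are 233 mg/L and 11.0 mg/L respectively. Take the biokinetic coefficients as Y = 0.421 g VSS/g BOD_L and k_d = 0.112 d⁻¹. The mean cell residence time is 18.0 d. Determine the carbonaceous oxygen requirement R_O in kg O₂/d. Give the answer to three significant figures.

Y_obs = Y / (1 + k_d θ_c) = 0.421 / (1 + 0.112 × 18.0) = 0.421 / 3.016 = 0.1396.
Q·(S₀ − S) = 1960 × (233 − 11.0) × 10⁻³ = 435.1 kg/d removed.
P_X = Y_obs·Q·(S₀ − S) = 0.1396 × 435.1 = 60.74 kg VSS/d.
R_O = Q·ΔS − 1.42 P_X = 435.1 − 86.25 = 348.9 kg O₂/d.

R_O ≈ 349 kg O₂/d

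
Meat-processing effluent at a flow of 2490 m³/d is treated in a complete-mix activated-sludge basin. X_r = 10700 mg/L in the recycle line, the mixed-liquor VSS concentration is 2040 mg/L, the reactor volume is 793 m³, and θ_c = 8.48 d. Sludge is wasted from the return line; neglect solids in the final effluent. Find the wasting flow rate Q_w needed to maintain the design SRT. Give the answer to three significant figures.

Q_w ≈ 17.8 m³/d

θ_c = V·X/(Q_w·X_r) when wasting from the recycle, so Q_w = V·X/(θ_c·X_r) = 793.0 × 2040 / (8.48 × 10700) = 17.83 m³/d.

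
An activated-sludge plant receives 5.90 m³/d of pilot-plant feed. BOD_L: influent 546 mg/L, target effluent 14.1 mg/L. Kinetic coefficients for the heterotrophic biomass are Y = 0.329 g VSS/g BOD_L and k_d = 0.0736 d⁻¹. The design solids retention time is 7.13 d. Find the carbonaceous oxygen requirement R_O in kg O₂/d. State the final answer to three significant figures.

The observed yield is Y_obs = Y/(1 + k_d·θ_c) = 0.329 / (1 + 0.0736 × 7.13) = 0.329 / 1.525 = 0.2158 g VSS per g BOD_L removed.
Substrate removed = Q·(S₀ − S) = 5.90 m³/d × (546 − 14.1) g/m³ = 3.14×10^3 g/d = 3.138 kg/d.
Net sludge production P_X = 0.2158 × 3.138 = 0.6771 kg VSS/d.
R_O = Q·ΔS − 1.42 P_X = 3.138 − 0.9615 = 2.177 kg O₂/d.

R_O ≈ 2.18 kg O₂/d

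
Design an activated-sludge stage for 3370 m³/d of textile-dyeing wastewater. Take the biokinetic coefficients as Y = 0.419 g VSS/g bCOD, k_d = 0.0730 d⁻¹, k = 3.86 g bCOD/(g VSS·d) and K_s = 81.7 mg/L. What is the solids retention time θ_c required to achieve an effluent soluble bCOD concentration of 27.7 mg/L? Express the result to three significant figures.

θ_c ≈ 2.97 d

Specific growth rate at S = 27.7 mg/L: μ = YkS/(K_s+S) = 0.419·3.86·27.7/(81.7+27.7) = 0.4095 d⁻¹.
Then 1/θ_c = μ − k_d = 0.4095 − 0.0730 = 0.3365 d⁻¹, giving θ_c = 2.972 d.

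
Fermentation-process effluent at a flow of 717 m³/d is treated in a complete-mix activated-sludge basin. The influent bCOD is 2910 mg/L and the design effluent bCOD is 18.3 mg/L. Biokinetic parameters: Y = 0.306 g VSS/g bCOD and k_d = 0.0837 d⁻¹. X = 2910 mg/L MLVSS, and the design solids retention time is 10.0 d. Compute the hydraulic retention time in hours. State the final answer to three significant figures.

From the SRT design equation V = Y Q (S₀−S) θ_c / [X (1 + k_d θ_c)] = 0.306 × 717 × (2910 − 18.3) × 10.0 / [2910 × (1 + 0.0837 × 10.0)] = 6.34×10^6 / 5346 = 1187 m³.
Hydraulic retention time τ = V/Q = 1187 / 717 = 1.655 d = 39.73 h.

τ ≈ 39.7 h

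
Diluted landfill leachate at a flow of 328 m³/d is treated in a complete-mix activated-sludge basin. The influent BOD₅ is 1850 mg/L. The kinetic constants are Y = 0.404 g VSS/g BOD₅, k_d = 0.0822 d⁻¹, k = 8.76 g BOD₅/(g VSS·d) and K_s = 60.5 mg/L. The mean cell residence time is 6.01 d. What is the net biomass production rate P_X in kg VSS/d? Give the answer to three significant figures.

P_X ≈ 164 kg VSS/d

From the Monod/SRT balance for a CMAS, S = K_s·(1+k_d θ_c)/[θ_c·(Y k − k_d) − 1] = 60.5 × (1 + 0.0822 × 6.01) / [6.01 × (0.404 × 8.76 − 0.0822) − 1] = 90.39 / 19.78 = 4.571 mg/L.
The observed yield is Y_obs = Y/(1 + k_d·θ_c) = 0.404 / (1 + 0.0822 × 6.01) = 0.404 / 1.494 = 0.2704 g VSS per g BOD₅ removed.
ΔS = 1850 − 4.57 = 1845 mg/L, so the substrate removal rate is 328 × 1845/1000 = 605.3 kg BOD₅/d.
Biomass produced: P_X = Y_obs·Q·ΔS = 0.2704 × 605.3 ≈ 163.7 kg VSS/d.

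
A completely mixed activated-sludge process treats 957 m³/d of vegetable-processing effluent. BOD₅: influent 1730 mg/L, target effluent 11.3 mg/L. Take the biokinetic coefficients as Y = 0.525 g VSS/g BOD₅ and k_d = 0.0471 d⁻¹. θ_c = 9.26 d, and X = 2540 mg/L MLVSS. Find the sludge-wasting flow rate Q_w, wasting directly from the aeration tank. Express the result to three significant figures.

From the SRT design equation V = Y Q (S₀−S) θ_c / [X (1 + k_d θ_c)] = 0.525 × 957 × (1730 − 11.3) × 9.26 / [2540 × (1 + 0.0471 × 9.26)] = 8×10^6 / 3648 = 2192 m³.
With mixed-liquor wasting, θ_c = V/Q_w, so Q_w = V/θ_c = 2192/9.26 = 236.7 m³/d.

Q_w ≈ 237 m³/d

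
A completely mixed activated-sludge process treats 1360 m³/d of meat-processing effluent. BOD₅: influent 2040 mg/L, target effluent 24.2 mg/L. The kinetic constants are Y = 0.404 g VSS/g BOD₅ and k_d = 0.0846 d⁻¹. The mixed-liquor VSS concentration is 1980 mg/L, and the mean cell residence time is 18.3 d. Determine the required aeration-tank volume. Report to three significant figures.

Rearranging the biomass balance for a CMAS with decay, V = Y·Q·ΔS·θ_c / [X·(1+k_d θ_c)] = 0.404 × 1360 × (2040 − 24.2) × 18.3 / [1980 × (1 + 0.0846 × 18.3)] = 2.03×10^7 / 5045 = 4017 m³.

V ≈ 4020 m³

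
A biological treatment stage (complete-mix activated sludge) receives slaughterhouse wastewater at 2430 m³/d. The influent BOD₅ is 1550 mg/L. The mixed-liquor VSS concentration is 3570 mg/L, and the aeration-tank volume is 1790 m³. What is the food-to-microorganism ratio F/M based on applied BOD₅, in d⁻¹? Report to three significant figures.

F/M ≈ 0.589 d⁻¹

Food-to-microorganism ratio F/M = Q S₀ / (V X) = 2430 × 1550 / (1790 × 3570) = 0.5894 d⁻¹.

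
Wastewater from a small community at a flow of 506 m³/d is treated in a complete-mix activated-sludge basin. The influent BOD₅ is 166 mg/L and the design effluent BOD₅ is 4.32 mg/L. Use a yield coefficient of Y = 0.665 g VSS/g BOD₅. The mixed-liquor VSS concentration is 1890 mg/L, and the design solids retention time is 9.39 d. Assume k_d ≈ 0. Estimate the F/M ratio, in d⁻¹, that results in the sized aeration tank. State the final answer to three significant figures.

F/M ≈ 0.164 d⁻¹

V·X = Y·Q·ΔS·θ_c gives V = 0.665 × 506 × (166 − 4.32) × 9.39 / 1890 = 270.3 m³.
Food-to-microorganism ratio F/M = Q S₀ / (V X) = 506 × 166 / (270.3 × 1890) = 0.1644 d⁻¹.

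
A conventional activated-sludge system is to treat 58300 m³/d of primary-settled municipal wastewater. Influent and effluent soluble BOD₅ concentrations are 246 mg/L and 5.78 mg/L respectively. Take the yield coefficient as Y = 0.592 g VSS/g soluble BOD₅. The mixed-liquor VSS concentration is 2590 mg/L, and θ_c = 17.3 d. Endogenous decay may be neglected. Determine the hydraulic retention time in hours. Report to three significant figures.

τ ≈ 22.8 h

V·X = Y·Q·ΔS·θ_c gives V = 0.592 × 58300 × (246 − 5.78) × 17.3 / 2590 = 55379 m³.
HRT = V/Q = 55379 m³ / 58300 m³·d⁻¹ = 0.9499 d × 24 = 22.80 h.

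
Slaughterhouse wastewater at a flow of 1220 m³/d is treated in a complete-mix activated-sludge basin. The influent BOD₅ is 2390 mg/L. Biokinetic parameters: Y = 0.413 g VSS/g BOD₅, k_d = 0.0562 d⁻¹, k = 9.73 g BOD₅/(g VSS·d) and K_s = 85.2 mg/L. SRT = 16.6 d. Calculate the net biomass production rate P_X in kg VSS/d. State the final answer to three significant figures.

Effluent substrate depends only on kinetics and SRT: S = K_s(1 + k_d θ_c) / [θ_c(Yk − k_d) − 1] = 85.2 × (1 + 0.0562 × 16.6) / [16.6 × (0.413 × 9.73 − 0.0562) − 1] = 164.7 / 64.77 = 2.542 mg/L.
The observed yield is Y_obs = Y/(1 + k_d·θ_c) = 0.413 / (1 + 0.0562 × 16.6) = 0.413 / 1.933 = 0.2137 g VSS per g BOD₅ removed.
Mass of BOD₅ removed per day: Q(S₀ − S) = 1220 × 2387 g/m³ = 2913 kg/d.
So the net sludge growth is P_X = 0.2137 × 2913 = 622.3 kg VSS/d.

P_X ≈ 622 kg VSS/d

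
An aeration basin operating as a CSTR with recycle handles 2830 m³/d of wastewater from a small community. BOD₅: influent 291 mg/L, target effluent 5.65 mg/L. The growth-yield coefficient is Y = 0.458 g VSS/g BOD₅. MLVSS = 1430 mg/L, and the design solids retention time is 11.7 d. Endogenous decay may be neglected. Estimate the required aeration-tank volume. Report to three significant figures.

V ≈ 3030 m³

V·X = Y·Q·ΔS·θ_c gives V = 0.458 × 2830 × (291 − 5.65) × 11.7 / 1430 = 3026 m³.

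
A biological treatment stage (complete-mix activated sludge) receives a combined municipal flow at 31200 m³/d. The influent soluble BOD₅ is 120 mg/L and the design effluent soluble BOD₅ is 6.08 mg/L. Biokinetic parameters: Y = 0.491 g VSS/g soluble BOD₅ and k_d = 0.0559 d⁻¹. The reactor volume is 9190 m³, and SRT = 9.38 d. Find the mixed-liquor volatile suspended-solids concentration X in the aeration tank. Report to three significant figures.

X = Y·Q·ΔS·θ_c / [V·(1 + k_d θ_c)] = 0.491 × 31200 × (120 − 6.08) × 9.38 / [9190 × (1 + 0.0559 × 9.38)] = 1169 mg/L.

X ≈ 1170 mg/L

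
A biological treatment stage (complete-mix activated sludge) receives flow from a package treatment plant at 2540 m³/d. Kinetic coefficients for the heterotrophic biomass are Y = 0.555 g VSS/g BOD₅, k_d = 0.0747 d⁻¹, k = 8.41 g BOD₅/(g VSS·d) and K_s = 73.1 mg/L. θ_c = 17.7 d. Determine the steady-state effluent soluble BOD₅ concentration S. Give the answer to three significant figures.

S ≈ 2.11 mg/L

From the Monod/SRT balance for a CMAS, S = K_s·(1+k_d θ_c)/[θ_c·(Y k − k_d) − 1] = 73.1 × (1 + 0.0747 × 17.7) / [17.7 × (0.555 × 8.41 − 0.0747) − 1] = 169.8 / 80.29 = 2.114 mg/L.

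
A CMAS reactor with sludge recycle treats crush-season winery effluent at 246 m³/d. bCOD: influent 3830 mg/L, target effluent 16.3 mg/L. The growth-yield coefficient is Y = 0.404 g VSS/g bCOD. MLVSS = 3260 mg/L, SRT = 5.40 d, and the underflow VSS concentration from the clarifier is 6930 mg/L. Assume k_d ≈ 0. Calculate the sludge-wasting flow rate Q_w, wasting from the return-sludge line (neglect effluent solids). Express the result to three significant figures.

Q_w ≈ 54.7 m³/d

With k_d = 0 the design equation reduces to V = Y Q (S₀−S) θ_c / X = 0.404 × 246 × (3830 − 16.3) × 5.40 / 3260 = 627.8 m³.
Wasting from the return line (neglecting effluent solids): Q_w = V·X / (θ_c·X_r) = 627.8 × 3260 / (5.40 × 6930) = 54.69 m³/d.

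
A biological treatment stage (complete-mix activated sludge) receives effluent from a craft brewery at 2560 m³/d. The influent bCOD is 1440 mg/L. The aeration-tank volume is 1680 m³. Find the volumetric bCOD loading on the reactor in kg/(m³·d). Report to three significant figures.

Applied bCOD load per unit volume = Q·S₀/V = (2560 × 1440/1000)/1680 = 2.194 kg bCOD·m⁻³·d⁻¹.

L_v ≈ 2.19 kg bCOD/(m³·d)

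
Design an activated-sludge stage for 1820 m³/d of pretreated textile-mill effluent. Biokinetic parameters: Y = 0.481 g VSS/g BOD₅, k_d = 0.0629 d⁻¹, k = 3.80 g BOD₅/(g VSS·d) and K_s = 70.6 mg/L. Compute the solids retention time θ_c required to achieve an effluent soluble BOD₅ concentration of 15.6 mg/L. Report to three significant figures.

Specific growth rate at S = 15.6 mg/L: μ = YkS/(K_s+S) = 0.481·3.80·15.6/(70.6+15.6) = 0.3308 d⁻¹.
1/θ_c = 0.3308 − 0.0629 = 0.2679 d⁻¹, so θ_c = 3.733 d.

θ_c ≈ 3.73 d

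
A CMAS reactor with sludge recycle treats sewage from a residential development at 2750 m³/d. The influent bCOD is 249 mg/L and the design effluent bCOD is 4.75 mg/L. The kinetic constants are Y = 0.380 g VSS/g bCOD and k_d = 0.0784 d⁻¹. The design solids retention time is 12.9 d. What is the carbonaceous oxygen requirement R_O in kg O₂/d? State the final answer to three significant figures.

Observed yield with endogenous decay: Y_obs = Y / (1 + k_d·θ_c) = 0.380 / (1 + 0.0784 × 12.9) = 0.380 / 2.011 = 0.1889 g VSS/g bCOD.
Substrate removed = Q·(S₀ − S) = 2750 m³/d × (249 − 4.75) g/m³ = 6.72×10^5 g/d = 671.7 kg/d.
P_X = Y_obs·Q·(S₀ − S) = 0.1889 × 671.7 = 126.9 kg VSS/d.
Carbonaceous O₂ demand = substrate oxidised − cell-mass equivalent = 671.7 − 1.42 × 126.9 = 491.5 kg O₂/d.

R_O ≈ 491 kg O₂/d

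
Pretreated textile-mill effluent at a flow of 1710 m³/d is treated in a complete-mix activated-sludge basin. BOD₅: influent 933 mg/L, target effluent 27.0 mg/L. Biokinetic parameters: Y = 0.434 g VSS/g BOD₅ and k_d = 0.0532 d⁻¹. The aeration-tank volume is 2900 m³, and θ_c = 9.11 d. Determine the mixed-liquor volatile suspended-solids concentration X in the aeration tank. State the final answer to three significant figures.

X ≈ 1420 mg/L

X = Y·Q·ΔS·θ_c / [V·(1 + k_d θ_c)] = 0.434 × 1710 × (933 − 27.0) × 9.11 / [2900 × (1 + 0.0532 × 9.11)] = 1423 mg/L.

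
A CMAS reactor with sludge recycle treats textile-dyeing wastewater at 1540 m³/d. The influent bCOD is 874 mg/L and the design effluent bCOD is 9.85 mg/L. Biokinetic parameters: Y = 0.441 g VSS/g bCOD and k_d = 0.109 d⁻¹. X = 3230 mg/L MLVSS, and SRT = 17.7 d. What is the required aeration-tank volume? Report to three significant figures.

V ≈ 1100 m³

Steady-state biomass mass balance: V·X·(1 + k_d·θ_c) = Y·Q·(S₀ − S)·θ_c, so V = 0.441 × 1540 × (874 − 9.85) × 17.7 / [3230 × (1 + 0.109 × 17.7)] = 1.04×10^7 / 9462 = 1098 m³.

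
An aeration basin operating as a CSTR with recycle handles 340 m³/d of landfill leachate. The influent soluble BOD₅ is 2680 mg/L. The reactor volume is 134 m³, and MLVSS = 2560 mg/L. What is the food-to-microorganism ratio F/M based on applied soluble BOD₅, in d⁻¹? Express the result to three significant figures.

F/M ≈ 2.66 d⁻¹

Food-to-microorganism ratio F/M = Q S₀ / (V X) = 340 × 2680 / (134.0 × 2560) = 2.656 d⁻¹.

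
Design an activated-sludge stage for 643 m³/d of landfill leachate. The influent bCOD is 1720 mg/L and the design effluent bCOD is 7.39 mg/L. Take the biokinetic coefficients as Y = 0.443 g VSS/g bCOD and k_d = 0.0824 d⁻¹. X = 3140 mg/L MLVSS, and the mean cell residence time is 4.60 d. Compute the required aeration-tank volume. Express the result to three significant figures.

V ≈ 518 m³

From the SRT design equation V = Y Q (S₀−S) θ_c / [X (1 + k_d θ_c)] = 0.443 × 643 × (1720 − 7.39) × 4.60 / [3140 × (1 + 0.0824 × 4.60)] = 2.24×10^6 / 4330 = 518.2 m³.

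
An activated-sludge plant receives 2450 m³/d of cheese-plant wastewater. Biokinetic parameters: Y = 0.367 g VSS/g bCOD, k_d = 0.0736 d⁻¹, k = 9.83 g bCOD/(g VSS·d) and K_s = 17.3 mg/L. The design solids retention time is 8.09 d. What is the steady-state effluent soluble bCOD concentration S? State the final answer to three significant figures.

For a completely mixed reactor with recycle the Lawrence–McCarty relation gives S = K_s·(1 + k_d·θ_c) / [θ_c·(Y·k − k_d) − 1] = 17.3 × (1 + 0.0736 × 8.09) / [8.09 × (0.367 × 9.83 − 0.0736) − 1] = 27.60 / 27.59 = 1.000 mg/L.

S ≈ 1.00 mg/L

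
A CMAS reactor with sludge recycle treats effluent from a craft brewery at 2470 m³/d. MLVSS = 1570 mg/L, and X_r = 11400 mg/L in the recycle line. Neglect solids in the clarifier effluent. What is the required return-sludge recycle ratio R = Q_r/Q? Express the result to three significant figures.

Solids balance on the clarifier gives (1+R)X = R·X_r, so R = X/(X_r − X) = 1570 / (11400 − 1570) = 0.1597.

R ≈ 0.160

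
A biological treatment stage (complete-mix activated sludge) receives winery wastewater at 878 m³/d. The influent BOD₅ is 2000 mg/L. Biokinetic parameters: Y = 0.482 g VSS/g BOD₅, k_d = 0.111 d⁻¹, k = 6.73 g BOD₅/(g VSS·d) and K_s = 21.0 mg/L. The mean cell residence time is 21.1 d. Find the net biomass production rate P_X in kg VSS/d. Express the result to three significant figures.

P_X ≈ 253 kg VSS/d

From the Monod/SRT balance for a CMAS, S = K_s·(1+k_d θ_c)/[θ_c·(Y k − k_d) − 1] = 21.0 × (1 + 0.111 × 21.1) / [21.1 × (0.482 × 6.73 − 0.111) − 1] = 70.18 / 65.10 = 1.078 mg/L.
Y_obs = Y / (1 + k_d θ_c) = 0.482 / (1 + 0.111 × 21.1) = 0.482 / 3.342 = 0.1442.
ΔS = 2000 − 1.08 = 1999 mg/L, so the substrate removal rate is 878 × 1999/1000 = 1755 kg BOD₅/d.
So the net sludge growth is P_X = 0.1442 × 1755 = 253.1 kg VSS/d.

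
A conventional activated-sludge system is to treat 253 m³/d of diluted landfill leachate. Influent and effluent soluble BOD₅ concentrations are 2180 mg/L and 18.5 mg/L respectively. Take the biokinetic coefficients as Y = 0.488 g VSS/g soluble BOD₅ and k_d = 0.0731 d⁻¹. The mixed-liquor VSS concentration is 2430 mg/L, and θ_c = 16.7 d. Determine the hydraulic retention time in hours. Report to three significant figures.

Steady-state biomass mass balance: V·X·(1 + k_d·θ_c) = Y·Q·(S₀ − S)·θ_c, so V = 0.488 × 253 × (2180 − 18.5) × 16.7 / [2430 × (1 + 0.0731 × 16.7)] = 4.46×10^6 / 5396 = 825.9 m³.
τ = V/Q = 825.9/253 = 3.264 d, or 78.34 h.

τ ≈ 78.3 h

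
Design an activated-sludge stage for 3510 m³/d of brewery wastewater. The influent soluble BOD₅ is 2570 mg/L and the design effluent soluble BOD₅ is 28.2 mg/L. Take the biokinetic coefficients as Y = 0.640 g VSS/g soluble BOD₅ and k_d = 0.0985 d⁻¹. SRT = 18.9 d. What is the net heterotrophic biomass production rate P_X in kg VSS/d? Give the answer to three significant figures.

P_X ≈ 2000 kg VSS/d

Y_obs = Y / (1 + k_d θ_c) = 0.640 / (1 + 0.0985 × 18.9) = 0.640 / 2.862 = 0.2236.
Q·(S₀ − S) = 3510 × (2570 − 28.2) × 10⁻³ = 8922 kg/d removed.
Biomass produced: P_X = Y_obs·Q·ΔS = 0.2236 × 8922 ≈ 1995 kg VSS/d.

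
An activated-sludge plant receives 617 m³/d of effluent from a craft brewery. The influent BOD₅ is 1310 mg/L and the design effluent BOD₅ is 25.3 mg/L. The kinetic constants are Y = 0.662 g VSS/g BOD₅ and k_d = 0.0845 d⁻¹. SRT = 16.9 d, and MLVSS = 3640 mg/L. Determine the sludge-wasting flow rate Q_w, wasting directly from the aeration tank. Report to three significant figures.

Q_w ≈ 59.4 m³/d

From the SRT design equation V = Y Q (S₀−S) θ_c / [X (1 + k_d θ_c)] = 0.662 × 617 × (1310 − 25.3) × 16.9 / [3640 × (1 + 0.0845 × 16.9)] = 8.87×10^6 / 8838 = 1003 m³.
For wasting at MLVSS concentration, Q_w = V/θ_c = 1003/16.9 = 59.37 m³/d.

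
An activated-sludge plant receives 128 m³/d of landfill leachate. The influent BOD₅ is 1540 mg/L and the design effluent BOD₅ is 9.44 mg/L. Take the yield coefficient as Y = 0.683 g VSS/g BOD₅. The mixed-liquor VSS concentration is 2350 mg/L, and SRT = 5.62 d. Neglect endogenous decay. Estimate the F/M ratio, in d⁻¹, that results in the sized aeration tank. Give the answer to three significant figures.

With k_d = 0 the design equation reduces to V = Y Q (S₀−S) θ_c / X = 0.683 × 128 × (1540 − 9.44) × 5.62 / 2350 = 320.0 m³.
Food-to-microorganism ratio F/M = Q S₀ / (V X) = 128 × 1540 / (320.0 × 2350) = 0.2621 d⁻¹.

F/M ≈ 0.262 d⁻¹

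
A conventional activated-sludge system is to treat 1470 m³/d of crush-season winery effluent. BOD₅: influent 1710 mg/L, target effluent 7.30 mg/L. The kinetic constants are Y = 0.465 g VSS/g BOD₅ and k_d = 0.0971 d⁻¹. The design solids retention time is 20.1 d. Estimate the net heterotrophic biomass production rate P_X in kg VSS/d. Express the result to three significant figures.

P_X ≈ 394 kg VSS/d

Y_obs = Y / (1 + k_d θ_c) = 0.465 / (1 + 0.0971 × 20.1) = 0.465 / 2.952 = 0.1575.
Q·(S₀ − S) = 1470 × (1710 − 7.30) × 10⁻³ = 2503 kg/d removed.
So the net sludge growth is P_X = 0.1575 × 2503 = 394.3 kg VSS/d.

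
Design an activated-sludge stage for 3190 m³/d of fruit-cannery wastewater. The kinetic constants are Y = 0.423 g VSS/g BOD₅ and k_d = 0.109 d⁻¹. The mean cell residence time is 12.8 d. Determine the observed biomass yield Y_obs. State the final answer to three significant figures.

Y_obs ≈ 0.177 g VSS/g BOD₅

Correct the yield for decay: Y_obs = Y/(1 + k_d θ_c) = 0.423 / (1 + 0.109 × 12.8) = 0.423 / 2.395 = 0.1766.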